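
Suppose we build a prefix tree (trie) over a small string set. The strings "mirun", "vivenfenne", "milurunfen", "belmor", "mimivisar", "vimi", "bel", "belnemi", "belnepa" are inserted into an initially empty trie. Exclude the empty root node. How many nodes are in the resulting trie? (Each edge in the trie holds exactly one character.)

44

Insert word by word; a character creates a node only if that edge doesn't already exist:
  "mirun" → 5 new (m, i, r, u, n)
  "vivenfenne" → 10 new (v, i, v, e, n, f, e, n, n, e)
  "milurunfen" → prefix "mi" already present; 8 new (l, u, r, u, n, f, e, n)
  "belmor" → 6 new (b, e, l, m, o, r)
  "mimivisar" → prefix "mi" already present; 7 new (m, i, v, i, s, a, r)
  "vimi" → prefix "vi" already present; 2 new (m, i)
  "bel" → prefix "bel" already present; 0 new (none)
  "belnemi" → prefix "bel" already present; 4 new (n, e, m, i)
  "belnepa" → prefix "belne" already present; 2 new (p, a)
Total nodes = 5 + 10 + 8 + 6 + 7 + 2 + 0 + 4 + 2 = 44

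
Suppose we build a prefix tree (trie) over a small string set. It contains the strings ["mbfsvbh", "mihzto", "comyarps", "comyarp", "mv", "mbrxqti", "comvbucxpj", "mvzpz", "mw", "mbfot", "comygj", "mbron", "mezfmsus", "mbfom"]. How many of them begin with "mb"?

5

Traverse to the node for "mb", then collect every word in that subtree.
Words under "mb": mbfom, mbfot, mbfsvbh, mbron, mbrxqti
Count: 5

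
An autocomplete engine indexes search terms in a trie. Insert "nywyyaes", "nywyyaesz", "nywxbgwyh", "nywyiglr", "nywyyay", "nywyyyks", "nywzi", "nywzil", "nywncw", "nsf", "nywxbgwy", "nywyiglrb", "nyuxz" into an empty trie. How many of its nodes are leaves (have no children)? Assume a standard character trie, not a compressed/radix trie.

Leaves are exactly the stored words that no other stored word extends.
Those words: "nsf", "nyuxz", "nywncw", "nywxbgwyh", "nywyiglrb", "nywyyaesz", "nywyyay", "nywyyyks", "nywzil"
Leaf count: 9

9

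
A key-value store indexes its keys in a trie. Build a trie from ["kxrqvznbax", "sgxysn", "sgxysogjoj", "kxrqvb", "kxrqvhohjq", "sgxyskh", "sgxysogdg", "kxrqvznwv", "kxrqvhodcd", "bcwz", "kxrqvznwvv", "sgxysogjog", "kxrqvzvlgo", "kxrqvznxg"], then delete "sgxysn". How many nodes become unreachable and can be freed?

After clearing the end-marker at "sgxysn", prune upward until reaching a node still needed by another word.
The suffix "n" (1 node) is used only by "sgxysn"; the node for "sgxys" still has the child "o", so pruning stops there.
Nodes removed: 1

1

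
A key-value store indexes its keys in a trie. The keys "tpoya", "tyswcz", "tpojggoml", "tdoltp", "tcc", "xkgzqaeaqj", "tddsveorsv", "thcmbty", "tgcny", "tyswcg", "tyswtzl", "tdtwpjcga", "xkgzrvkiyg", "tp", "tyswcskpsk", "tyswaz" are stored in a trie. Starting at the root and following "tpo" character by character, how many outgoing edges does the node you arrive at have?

The children of the "tpo" node are the distinct next characters among strings starting with "tpo".
Distinct next characters after "tpo": j, y.
That node has 2 child edges.

2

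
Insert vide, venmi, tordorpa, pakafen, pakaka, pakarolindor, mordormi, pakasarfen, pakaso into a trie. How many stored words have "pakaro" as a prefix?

Walk to "pakaro"; the words in its subtree are exactly those with that prefix.
Words under "pakaro": pakarolindor
Count: 1

1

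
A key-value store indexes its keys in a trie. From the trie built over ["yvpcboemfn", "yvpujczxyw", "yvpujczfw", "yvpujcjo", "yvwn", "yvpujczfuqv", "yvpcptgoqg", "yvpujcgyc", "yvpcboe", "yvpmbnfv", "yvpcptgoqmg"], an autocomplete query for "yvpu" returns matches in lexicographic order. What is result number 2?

Words with prefix "yvpu", in lexicographic order: "yvpujcgyc", "yvpujcjo", "yvpujczfuqv", "yvpujczfw", "yvpujczxyw"
The 2nd is yvpujcjo.

yvpujcjo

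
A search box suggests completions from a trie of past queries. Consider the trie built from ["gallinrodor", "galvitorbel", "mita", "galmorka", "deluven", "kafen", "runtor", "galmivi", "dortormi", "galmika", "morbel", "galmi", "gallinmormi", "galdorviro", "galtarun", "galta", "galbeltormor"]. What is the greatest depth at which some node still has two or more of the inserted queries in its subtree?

6

The deepest shared node is where two words last agree before diverging.
e.g. "gallinmormi" and "gallinrodor" share the prefix "gallin" of length 6; no pair shares a longer one.
Longest shared-prefix length: 6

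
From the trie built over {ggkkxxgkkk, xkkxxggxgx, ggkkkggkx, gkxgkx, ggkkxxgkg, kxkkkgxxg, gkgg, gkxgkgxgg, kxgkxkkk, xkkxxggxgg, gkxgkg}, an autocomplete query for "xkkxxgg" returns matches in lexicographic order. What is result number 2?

Words with prefix "xkkxxgg", in lexicographic order: "xkkxxggxgg", "xkkxxggxgx"
Position 2: xkkxxggxgx

xkkxxggxgx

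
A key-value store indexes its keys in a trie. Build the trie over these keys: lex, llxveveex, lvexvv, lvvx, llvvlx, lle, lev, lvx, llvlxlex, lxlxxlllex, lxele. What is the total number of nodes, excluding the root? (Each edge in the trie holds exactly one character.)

42

Trace insertions, counting only characters that open a new branch:
  "lex" → 3 new (l, e, x)
  "llxveveex" → prefix "l" already present; 8 new (l, x, v, e, v, e, e, x)
  "lvexvv" → prefix "l" already present; 5 new (v, e, x, v, v)
  "lvvx" → prefix "lv" already present; 2 new (v, x)
  "llvvlx" → prefix "ll" already present; 4 new (v, v, l, x)
  "lle" → prefix "ll" already present; 1 new (e)
  "lev" → prefix "le" already present; 1 new (v)
  "lvx" → prefix "lv" already present; 1 new (x)
  "llvlxlex" → prefix "llv" already present; 5 new (l, x, l, e, x)
  "lxlxxlllex" → prefix "l" already present; 9 new (x, l, x, x, l, l, l, e, x)
  "lxele" → prefix "lx" already present; 3 new (e, l, e)
Total nodes = 3 + 8 + 5 + 2 + 4 + 1 + 1 + 1 + 5 + 9 + 3 = 42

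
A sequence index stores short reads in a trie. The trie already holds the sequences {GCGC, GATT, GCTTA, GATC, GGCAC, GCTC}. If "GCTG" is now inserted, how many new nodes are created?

1

Walking "GCTG" from the root, the first 3 characters ("GCT") follow existing edges; "G" is the first miss.
Each of the 1 remaining characters creates one node.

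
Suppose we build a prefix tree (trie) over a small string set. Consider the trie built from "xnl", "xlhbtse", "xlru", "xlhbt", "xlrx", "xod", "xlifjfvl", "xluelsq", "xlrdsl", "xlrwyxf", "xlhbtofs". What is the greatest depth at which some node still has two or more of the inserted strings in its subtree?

The deepest shared node is where two words last agree before diverging.
e.g. "xlhbt" and "xlhbtofs" share the prefix "xlhbt" of length 5; no pair shares a longer one.
Longest shared-prefix length: 5

5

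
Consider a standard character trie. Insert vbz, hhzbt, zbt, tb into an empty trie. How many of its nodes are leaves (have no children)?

4

A leaf is a node with no children — equivalently, the end of a word that is not a proper prefix of any other stored word.
Those words: "hhzbt", "tb", "vbz", "zbt"
Leaf count: 4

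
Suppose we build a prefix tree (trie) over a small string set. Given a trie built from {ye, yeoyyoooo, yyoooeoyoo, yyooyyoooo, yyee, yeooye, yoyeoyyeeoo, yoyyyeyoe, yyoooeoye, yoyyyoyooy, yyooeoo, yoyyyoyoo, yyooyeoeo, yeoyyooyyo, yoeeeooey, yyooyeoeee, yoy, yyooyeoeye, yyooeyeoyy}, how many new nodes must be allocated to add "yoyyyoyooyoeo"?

"yoyyyoyooy" is already a path in the trie; the remaining "oeo" must be added.
New nodes needed: |"yoyyyoyooyoeo"| − 10 = 13 − 10 = 3.

3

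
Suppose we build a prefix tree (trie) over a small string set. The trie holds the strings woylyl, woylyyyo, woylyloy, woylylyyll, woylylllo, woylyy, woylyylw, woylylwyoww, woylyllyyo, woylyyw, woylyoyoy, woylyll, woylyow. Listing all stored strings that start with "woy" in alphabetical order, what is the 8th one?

DFS of the "woy" subtree visits, in order: "woylyl", "woylyll", "woylylllo", "woylyllyyo", "woylyloy", "woylylwyoww", "woylylyyll", "woylyow", "woylyoyoy", "woylyy", "woylyylw", "woylyyw", "woylyyyo"
The 8th is woylyow.

woylyow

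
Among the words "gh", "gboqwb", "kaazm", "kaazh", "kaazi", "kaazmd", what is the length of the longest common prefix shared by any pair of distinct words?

Equivalently: take the maximum, over all pairs, of their longest common prefix length.
"kaazm" and "kaazmd" agree on "kaazm" (5 characters) before diverging; nothing deeper is shared.
Longest shared-prefix length: 5

5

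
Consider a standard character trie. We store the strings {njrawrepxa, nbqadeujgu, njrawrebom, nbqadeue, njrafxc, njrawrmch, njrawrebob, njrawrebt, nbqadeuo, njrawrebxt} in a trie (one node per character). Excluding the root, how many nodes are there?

34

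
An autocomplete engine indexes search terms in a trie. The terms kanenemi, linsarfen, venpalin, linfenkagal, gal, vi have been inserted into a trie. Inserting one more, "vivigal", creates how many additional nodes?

5

Walking "vivigal" from the root, the first 2 characters ("vi") follow existing edges; "v" is the first miss.
Each of the 5 remaining characters creates one node.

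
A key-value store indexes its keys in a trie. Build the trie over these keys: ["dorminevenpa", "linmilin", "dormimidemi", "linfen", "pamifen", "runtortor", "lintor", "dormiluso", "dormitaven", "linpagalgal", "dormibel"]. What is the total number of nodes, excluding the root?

Trace insertions, counting only characters that open a new branch:
  "dorminevenpa" → 12 new (d, o, r, m, i, n, e, v, e, n, p, a)
  "linmilin" → 8 new (l, i, n, m, i, l, i, n)
  "dormimidemi" → prefix "dormi" already present; 6 new (m, i, d, e, m, i)
  "linfen" → prefix "lin" already present; 3 new (f, e, n)
  "pamifen" → 7 new (p, a, m, i, f, e, n)
  "runtortor" → 9 new (r, u, n, t, o, r, t, o, r)
  "lintor" → prefix "lin" already present; 3 new (t, o, r)
  "dormiluso" → prefix "dormi" already present; 4 new (l, u, s, o)
  "dormitaven" → prefix "dormi" already present; 5 new (t, a, v, e, n)
  "linpagalgal" → prefix "lin" already present; 8 new (p, a, g, a, l, g, a, l)
  "dormibel" → prefix "dormi" already present; 3 new (b, e, l)
Total nodes = 12 + 8 + 6 + 3 + 7 + 9 + 3 + 4 + 5 + 8 + 3 = 68

68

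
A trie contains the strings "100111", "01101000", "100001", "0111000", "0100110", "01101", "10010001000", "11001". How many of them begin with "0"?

4

Filter for entries beginning with "0":
Words under "0": 0100110, 01101, 01101000, 0111000
Count: 4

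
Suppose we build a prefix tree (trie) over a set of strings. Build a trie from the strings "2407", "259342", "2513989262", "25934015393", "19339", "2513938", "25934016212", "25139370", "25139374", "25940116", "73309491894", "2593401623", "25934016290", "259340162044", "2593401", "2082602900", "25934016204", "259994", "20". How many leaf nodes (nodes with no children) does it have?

16

A leaf is a node with no children — equivalently, the end of a word that is not a proper prefix of any other stored word.
Those words: "19339", "2082602900", "2407", "25139370", "25139374", "2513938", "2513989262", "25934015393", "259340162044", "25934016212", "2593401623", "25934016290", "259342", "25940116", "259994", "73309491894"
Leaf count: 16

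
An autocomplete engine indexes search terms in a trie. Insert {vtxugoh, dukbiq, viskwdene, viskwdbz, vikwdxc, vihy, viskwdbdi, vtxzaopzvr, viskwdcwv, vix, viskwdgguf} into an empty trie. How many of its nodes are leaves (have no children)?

11

Leaves are exactly the stored words that no other stored word extends.
Those words: "dukbiq", "vihy", "vikwdxc", "viskwdbdi", "viskwdbz", "viskwdcwv", "viskwdene", "viskwdgguf", "vix", "vtxugoh", "vtxzaopzvr"
Leaf count: 11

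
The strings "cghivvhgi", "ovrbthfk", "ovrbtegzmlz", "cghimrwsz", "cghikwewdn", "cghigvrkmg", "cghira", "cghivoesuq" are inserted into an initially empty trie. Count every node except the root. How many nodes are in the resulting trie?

47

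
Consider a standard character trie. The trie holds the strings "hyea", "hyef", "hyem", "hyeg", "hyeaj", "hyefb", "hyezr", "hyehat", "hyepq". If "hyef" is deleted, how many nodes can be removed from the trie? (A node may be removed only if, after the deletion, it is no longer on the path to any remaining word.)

0

After clearing the end-marker at "hyef", prune upward until reaching a node still needed by another word.
Every node on "hyef" is still needed (e.g. by "hyefb"), so nothing is freed.
Nodes removed: 0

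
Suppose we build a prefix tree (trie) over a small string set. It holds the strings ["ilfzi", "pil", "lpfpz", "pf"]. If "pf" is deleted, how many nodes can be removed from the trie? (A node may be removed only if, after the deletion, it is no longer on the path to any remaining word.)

After clearing the end-marker at "pf", prune upward until reaching a node still needed by another word.
The suffix "f" (1 node) is used only by "pf"; the node for "p" still has the child "i", so pruning stops there.
Nodes removed: 1

1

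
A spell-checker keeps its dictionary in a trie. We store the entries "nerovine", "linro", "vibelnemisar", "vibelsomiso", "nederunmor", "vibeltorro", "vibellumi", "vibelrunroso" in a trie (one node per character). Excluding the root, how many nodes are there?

55

Insert word by word; a character creates a node only if that edge doesn't already exist:
  "nerovine" → 8 new (n, e, r, o, v, i, n, e)
  "linro" → 5 new (l, i, n, r, o)
  "vibelnemisar" → 12 new (v, i, b, e, l, n, e, m, i, s, a, r)
  "vibelsomiso" → prefix "vibel" already present; 6 new (s, o, m, i, s, o)
  "nederunmor" → prefix "ne" already present; 8 new (d, e, r, u, n, m, o, r)
  "vibeltorro" → prefix "vibel" already present; 5 new (t, o, r, r, o)
  "vibellumi" → prefix "vibel" already present; 4 new (l, u, m, i)
  "vibelrunroso" → prefix "vibel" already present; 7 new (r, u, n, r, o, s, o)
Total nodes = 8 + 5 + 12 + 6 + 8 + 5 + 4 + 7 = 55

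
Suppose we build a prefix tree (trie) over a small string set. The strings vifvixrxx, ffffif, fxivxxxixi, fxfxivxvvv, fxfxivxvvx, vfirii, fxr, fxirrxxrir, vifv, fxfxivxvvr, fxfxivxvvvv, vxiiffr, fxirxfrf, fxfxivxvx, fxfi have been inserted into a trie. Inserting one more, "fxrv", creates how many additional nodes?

1

"fxr" is already a path in the trie; the remaining "v" must be added.
So 4 − 3 = 1 new nodes.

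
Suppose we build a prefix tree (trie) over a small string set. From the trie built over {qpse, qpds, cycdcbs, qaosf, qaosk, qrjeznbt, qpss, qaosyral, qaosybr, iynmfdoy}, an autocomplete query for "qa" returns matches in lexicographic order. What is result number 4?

Words with prefix "qa", in lexicographic order: "qaosf", "qaosk", "qaosybr", "qaosyral"
Position 4: qaosyral

qaosyral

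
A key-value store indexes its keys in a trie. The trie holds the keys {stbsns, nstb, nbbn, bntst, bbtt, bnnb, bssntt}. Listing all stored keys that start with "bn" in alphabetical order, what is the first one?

bnnb

Filter for "bn…" and sort: "bnnb", "bntst"
Position 1: bnnb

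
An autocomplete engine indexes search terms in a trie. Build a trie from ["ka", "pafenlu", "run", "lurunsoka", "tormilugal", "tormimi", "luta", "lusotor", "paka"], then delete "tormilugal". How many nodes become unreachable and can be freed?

5

Walk "tormilugal" from the leaf back toward the root, removing each node that no remaining word uses.
The suffix "lugal" (5 nodes) is used only by "tormilugal"; the node for "tormi" still has the child "m", so pruning stops there.
Nodes removed: 5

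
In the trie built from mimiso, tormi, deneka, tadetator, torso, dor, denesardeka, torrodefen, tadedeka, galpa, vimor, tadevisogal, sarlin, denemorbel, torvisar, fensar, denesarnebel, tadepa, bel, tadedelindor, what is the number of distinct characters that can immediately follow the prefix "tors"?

Follow the path "tors" to its node, then look at its outgoing edges.
Distinct next characters after "tors": o.
That node has 1 child edge.

1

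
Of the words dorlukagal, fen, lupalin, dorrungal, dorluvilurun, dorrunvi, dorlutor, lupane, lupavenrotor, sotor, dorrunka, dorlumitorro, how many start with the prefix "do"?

7

Filter for entries beginning with "do":
Words under "do": dorlukagal, dorlumitorro, dorlutor, dorluvilurun, dorrungal, dorrunka, dorrunvi
Count: 7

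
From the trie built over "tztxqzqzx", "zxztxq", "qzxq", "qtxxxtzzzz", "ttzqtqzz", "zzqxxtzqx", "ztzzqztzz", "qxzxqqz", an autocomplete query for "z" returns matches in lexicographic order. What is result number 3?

zzqxxtzqx

DFS of the "z" subtree visits, in order: "ztzzqztzz", "zxztxq", "zzqxxtzqx"
Position 3: zzqxxtzqx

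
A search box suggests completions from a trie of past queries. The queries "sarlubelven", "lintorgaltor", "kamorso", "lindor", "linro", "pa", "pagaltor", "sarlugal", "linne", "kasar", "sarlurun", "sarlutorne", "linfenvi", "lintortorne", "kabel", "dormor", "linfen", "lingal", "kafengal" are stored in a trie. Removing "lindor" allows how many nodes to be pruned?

3

A node on "lindor"'s path can go only if nothing else ends at it or branches off below it.
The suffix "dor" (3 nodes) is used only by "lindor"; the node for "lin" still has the child "t", so pruning stops there.
Nodes removed: 3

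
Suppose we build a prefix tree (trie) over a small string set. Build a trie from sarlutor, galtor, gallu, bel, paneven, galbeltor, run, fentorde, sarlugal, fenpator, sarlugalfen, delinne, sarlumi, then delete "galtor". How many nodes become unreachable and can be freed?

3

A node on "galtor"'s path can go only if nothing else ends at it or branches off below it.
The suffix "tor" (3 nodes) is used only by "galtor"; the node for "gal" still has the child "l", so pruning stops there.
Nodes removed: 3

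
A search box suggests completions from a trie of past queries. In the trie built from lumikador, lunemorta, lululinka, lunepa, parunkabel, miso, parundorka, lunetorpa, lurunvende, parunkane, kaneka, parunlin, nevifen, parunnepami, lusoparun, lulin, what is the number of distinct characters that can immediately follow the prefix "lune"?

3

Walk "lune" from the root, arriving at one node.
Characters that immediately follow "lune" among the stored strings: {m, p, t}.
That node has 3 child edges.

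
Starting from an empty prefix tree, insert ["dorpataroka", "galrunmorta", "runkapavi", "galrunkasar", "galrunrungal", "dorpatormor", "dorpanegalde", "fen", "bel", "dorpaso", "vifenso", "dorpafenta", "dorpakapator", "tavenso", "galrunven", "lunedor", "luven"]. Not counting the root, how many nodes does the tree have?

Count nodes per top-level branch (shared prefixes stored once):
  'b'-branch (bel): 3 nodes
  'd'-branch (dorpafenta, dorpakapator, dorpanegalde, dorpaso, dorpataroka, dorpatormor): 37 nodes
  'f'-branch (fen): 3 nodes
  'g'-branch (galrunkasar, galrunmorta, galrunrungal, galrunven): 25 nodes
  'l'-branch (lunedor, luven): 10 nodes
  'r'-branch (runkapavi): 9 nodes
  't'-branch (tavenso): 7 nodes
  'v'-branch (vifenso): 7 nodes
Sum: 101

101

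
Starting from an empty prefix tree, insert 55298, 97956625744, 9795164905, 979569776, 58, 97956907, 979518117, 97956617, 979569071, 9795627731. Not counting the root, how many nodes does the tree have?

41

Count nodes per top-level branch (shared prefixes stored once):
  '5'-branch (55298, 58): 6 nodes
  '9'-branch (9795164905, 979518117, 9795627731, 97956617, 97956625744, 97956907, 979569071, 979569776): 35 nodes
Sum: 41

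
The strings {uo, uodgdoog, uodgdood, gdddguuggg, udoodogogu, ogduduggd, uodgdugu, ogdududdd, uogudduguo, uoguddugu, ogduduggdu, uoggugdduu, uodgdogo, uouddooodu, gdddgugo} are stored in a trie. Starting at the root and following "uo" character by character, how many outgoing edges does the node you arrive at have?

3

The children of the "uo" node are the distinct next characters among strings starting with "uo".
Characters that immediately follow "uo" among the stored strings: {d, g, u}.
That node has 3 child edges.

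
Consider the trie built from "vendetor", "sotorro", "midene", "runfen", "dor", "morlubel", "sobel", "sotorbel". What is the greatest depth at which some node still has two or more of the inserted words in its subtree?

5

Equivalently: take the maximum, over all pairs, of their longest common prefix length.
"sotorbel" and "sotorro" agree on "sotor" (5 characters) before diverging; nothing deeper is shared.
Longest shared-prefix length: 5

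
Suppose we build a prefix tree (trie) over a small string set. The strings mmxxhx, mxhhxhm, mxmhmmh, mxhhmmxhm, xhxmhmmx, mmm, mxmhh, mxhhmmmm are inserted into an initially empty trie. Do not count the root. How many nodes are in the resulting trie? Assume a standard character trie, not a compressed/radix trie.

Count nodes per top-level branch (shared prefixes stored once):
  'm'-branch (mmm, mmxxhx, mxhhmmmm, mxhhmmxhm, mxhhxhm, mxmhh, mxmhmmh): 26 nodes
  'x'-branch (xhxmhmmx): 8 nodes
Sum: 34

34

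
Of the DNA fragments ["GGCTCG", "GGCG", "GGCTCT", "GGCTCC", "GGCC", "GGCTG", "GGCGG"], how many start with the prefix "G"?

Traverse to the node for "G", then collect every word in that subtree.
Words under "G": GGCC, GGCG, GGCGG, GGCTCC, GGCTCG, GGCTCT, GGCTG
Count: 7

7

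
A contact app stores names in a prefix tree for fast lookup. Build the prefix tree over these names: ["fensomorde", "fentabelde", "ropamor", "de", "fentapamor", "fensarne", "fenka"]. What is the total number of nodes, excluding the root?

Trie structure (* marks end of a word):
(root)
├─ d
│  └─ e *
├─ f
│  └─ e
│     └─ n
│        ├─ k
│        │  └─ a *
│        ├─ s
│        │  ├─ a
│        │  │  └─ r
│        │  │     └─ n
│        │  │        └─ e *
│        │  └─ o
│        │     └─ m
│        │        └─ o
│        │           └─ r
│        │              └─ d
│        │                 └─ e *
│        └─ t
│           └─ a
│              ├─ b
│              │  └─ e
│              │     └─ l
│              │        └─ d
│              │           └─ e *
│              └─ p
│                 └─ a
│                    └─ m
│                       └─ o
│                          └─ r *
└─ r
   └─ o
      └─ p
         └─ a
            └─ m
               └─ o
                  └─ r *
Counting every labelled node above: 37.

37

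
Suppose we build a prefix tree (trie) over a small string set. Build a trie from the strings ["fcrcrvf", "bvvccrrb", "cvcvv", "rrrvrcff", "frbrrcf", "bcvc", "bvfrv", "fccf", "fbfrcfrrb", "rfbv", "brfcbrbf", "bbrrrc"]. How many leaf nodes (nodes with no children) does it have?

A leaf is a node with no children — equivalently, the end of a word that is not a proper prefix of any other stored word.
Those words: "bbrrrc", "bcvc", "brfcbrbf", "bvfrv", "bvvccrrb", "cvcvv", "fbfrcfrrb", "fccf", "fcrcrvf", "frbrrcf", "rfbv", "rrrvrcff"
Leaf count: 12

12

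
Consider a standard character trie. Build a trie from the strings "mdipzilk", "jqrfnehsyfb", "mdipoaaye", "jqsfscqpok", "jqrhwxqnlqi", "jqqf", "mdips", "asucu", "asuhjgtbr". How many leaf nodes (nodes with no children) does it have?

Leaves are exactly the stored words that no other stored word extends.
Those words: "asucu", "asuhjgtbr", "jqqf", "jqrfnehsyfb", "jqrhwxqnlqi", "jqsfscqpok", "mdipoaaye", "mdips", "mdipzilk"
Leaf count: 9

9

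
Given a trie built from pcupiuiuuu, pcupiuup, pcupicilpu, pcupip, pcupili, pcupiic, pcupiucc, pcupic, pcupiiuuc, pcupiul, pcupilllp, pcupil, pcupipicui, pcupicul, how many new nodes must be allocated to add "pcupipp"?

1

The longest prefix of "pcupipp" already in the trie is "pcupip" (length 6).
New nodes needed: |"pcupipp"| − 6 = 7 − 6 = 1.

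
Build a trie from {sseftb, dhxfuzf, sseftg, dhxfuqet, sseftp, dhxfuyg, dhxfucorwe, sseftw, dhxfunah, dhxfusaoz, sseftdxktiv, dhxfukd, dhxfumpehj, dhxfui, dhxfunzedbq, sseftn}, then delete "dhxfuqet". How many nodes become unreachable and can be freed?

A node on "dhxfuqet"'s path can go only if nothing else ends at it or branches off below it.
The suffix "qet" (3 nodes) is used only by "dhxfuqet"; the node for "dhxfu" still has the child "z", so pruning stops there.
Nodes removed: 3

3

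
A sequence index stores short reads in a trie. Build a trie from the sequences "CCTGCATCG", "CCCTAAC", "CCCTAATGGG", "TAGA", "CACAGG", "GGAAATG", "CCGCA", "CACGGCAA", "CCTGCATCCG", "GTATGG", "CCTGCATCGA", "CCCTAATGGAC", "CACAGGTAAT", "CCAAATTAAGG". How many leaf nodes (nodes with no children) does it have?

Leaves are exactly the stored words that no other stored word extends.
Those words: "CACAGGTAAT", "CACGGCAA", "CCAAATTAAGG", "CCCTAAC", "CCCTAATGGAC", "CCCTAATGGG", "CCGCA", "CCTGCATCCG", "CCTGCATCGA", "GGAAATG", "GTATGG", "TAGA"
Leaf count: 12

12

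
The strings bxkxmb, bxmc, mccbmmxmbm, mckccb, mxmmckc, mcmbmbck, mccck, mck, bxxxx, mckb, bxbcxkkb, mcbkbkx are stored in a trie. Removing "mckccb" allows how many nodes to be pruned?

3

Walk "mckccb" from the leaf back toward the root, removing each node that no remaining word uses.
The suffix "ccb" (3 nodes) is used only by "mckccb"; the node for "mck" still has the child "b", so pruning stops there.
Nodes removed: 3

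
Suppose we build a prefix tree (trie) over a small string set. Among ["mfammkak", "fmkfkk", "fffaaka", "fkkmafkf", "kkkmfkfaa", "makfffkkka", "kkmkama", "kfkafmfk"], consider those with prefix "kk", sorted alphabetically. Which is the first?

kkkmfkfaa

DFS of the "kk" subtree visits, in order: "kkkmfkfaa", "kkmkama"
Position 1: kkkmfkfaa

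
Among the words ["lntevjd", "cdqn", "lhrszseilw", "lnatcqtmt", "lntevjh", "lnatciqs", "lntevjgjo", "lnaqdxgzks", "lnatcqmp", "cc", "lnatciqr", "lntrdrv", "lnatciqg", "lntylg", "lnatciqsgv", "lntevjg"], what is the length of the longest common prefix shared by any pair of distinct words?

Look for the deepest trie node that still has at least two words in its subtree.
e.g. "lnatciqs" and "lnatciqsgv" share the prefix "lnatciqs" of length 8; no pair shares a longer one.
Longest shared-prefix length: 8

8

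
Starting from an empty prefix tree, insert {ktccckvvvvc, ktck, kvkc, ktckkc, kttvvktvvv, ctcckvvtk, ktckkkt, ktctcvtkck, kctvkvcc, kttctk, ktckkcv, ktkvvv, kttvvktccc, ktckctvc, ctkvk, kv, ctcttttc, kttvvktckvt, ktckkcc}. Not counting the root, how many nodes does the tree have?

77

Insert word by word; a character creates a node only if that edge doesn't already exist:
  "ktccckvvvvc" → 11 new (k, t, c, c, c, k, v, v, v, v, c)
  "ktck" → prefix "ktc" already present; 1 new (k)
  "kvkc" → prefix "k" already present; 3 new (v, k, c)
  "ktckkc" → prefix "ktck" already present; 2 new (k, c)
  "kttvvktvvv" → prefix "kt" already present; 8 new (t, v, v, k, t, v, v, v)
  "ctcckvvtk" → 9 new (c, t, c, c, k, v, v, t, k)
  "ktckkkt" → prefix "ktckk" already present; 2 new (k, t)
  "ktctcvtkck" → prefix "ktc" already present; 7 new (t, c, v, t, k, c, k)
  "kctvkvcc" → prefix "k" already present; 7 new (c, t, v, k, v, c, c)
  "kttctk" → prefix "ktt" already present; 3 new (c, t, k)
  "ktckkcv" → prefix "ktckkc" already present; 1 new (v)
  "ktkvvv" → prefix "kt" already present; 4 new (k, v, v, v)
  "kttvvktccc" → prefix "kttvvkt" already present; 3 new (c, c, c)
  "ktckctvc" → prefix "ktck" already present; 4 new (c, t, v, c)
  "ctkvk" → prefix "ct" already present; 3 new (k, v, k)
  "kv" → prefix "kv" already present; 0 new (none)
  "ctcttttc" → prefix "ctc" already present; 5 new (t, t, t, t, c)
  "kttvvktckvt" → prefix "kttvvktc" already present; 3 new (k, v, t)
  "ktckkcc" → prefix "ktckkc" already present; 1 new (c)
Total nodes = 11 + 1 + 3 + 2 + 8 + 9 + 2 + 7 + 7 + 3 + 1 + 4 + 3 + 4 + 3 + 0 + 5 + 3 + 1 = 77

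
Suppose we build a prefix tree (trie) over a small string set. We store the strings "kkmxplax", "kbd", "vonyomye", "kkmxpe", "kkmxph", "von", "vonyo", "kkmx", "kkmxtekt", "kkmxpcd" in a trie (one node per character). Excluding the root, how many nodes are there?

Trace insertions, counting only characters that open a new branch:
  "kkmxplax" → 8 new (k, k, m, x, p, l, a, x)
  "kbd" → prefix "k" already present; 2 new (b, d)
  "vonyomye" → 8 new (v, o, n, y, o, m, y, e)
  "kkmxpe" → prefix "kkmxp" already present; 1 new (e)
  "kkmxph" → prefix "kkmxp" already present; 1 new (h)
  "von" → prefix "von" already present; 0 new (none)
  "vonyo" → prefix "vonyo" already present; 0 new (none)
  "kkmx" → prefix "kkmx" already present; 0 new (none)
  "kkmxtekt" → prefix "kkmx" already present; 4 new (t, e, k, t)
  "kkmxpcd" → prefix "kkmxp" already present; 2 new (c, d)
Total nodes = 8 + 2 + 8 + 1 + 1 + 0 + 0 + 0 + 4 + 2 = 26

26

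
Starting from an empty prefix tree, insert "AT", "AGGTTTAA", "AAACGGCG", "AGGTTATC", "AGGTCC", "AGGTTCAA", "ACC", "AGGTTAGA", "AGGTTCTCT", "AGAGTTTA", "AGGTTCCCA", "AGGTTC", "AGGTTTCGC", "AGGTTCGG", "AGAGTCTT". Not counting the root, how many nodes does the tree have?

48

Trace insertions, counting only characters that open a new branch:
  "AT" → 2 new (A, T)
  "AGGTTTAA" → prefix "A" already present; 7 new (G, G, T, T, T, A, A)
  "AAACGGCG" → prefix "A" already present; 7 new (A, A, C, G, G, C, G)
  "AGGTTATC" → prefix "AGGTT" already present; 3 new (A, T, C)
  "AGGTCC" → prefix "AGGT" already present; 2 new (C, C)
  "AGGTTCAA" → prefix "AGGTT" already present; 3 new (C, A, A)
  "ACC" → prefix "A" already present; 2 new (C, C)
  "AGGTTAGA" → prefix "AGGTTA" already present; 2 new (G, A)
  "AGGTTCTCT" → prefix "AGGTTC" already present; 3 new (T, C, T)
  "AGAGTTTA" → prefix "AG" already present; 6 new (A, G, T, T, T, A)
  "AGGTTCCCA" → prefix "AGGTTC" already present; 3 new (C, C, A)
  "AGGTTC" → prefix "AGGTTC" already present; 0 new (none)
  "AGGTTTCGC" → prefix "AGGTTT" already present; 3 new (C, G, C)
  "AGGTTCGG" → prefix "AGGTTC" already present; 2 new (G, G)
  "AGAGTCTT" → prefix "AGAGT" already present; 3 new (C, T, T)
Total nodes = 2 + 7 + 7 + 3 + 2 + 3 + 2 + 2 + 3 + 6 + 3 + 0 + 3 + 2 + 3 = 48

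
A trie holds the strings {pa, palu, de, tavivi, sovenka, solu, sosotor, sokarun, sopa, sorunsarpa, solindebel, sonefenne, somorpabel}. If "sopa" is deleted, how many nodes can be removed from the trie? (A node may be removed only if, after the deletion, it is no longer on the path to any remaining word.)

2

Walk "sopa" from the leaf back toward the root, removing each node that no remaining word uses.
The suffix "pa" (2 nodes) is used only by "sopa"; the node for "so" still has the child "v", so pruning stops there.
Nodes removed: 2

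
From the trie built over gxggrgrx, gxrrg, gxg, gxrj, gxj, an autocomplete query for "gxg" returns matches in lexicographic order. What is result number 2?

gxggrgrx

Filter for "gxg…" and sort: "gxg", "gxggrgrx"
Position 2: gxggrgrx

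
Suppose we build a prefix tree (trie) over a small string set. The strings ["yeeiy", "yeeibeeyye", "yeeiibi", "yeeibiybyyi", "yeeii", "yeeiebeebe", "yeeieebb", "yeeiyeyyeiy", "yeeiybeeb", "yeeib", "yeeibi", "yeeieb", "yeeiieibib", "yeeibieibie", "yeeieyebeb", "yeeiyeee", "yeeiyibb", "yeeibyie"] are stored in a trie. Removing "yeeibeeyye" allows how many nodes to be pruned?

A node on "yeeibeeyye"'s path can go only if nothing else ends at it or branches off below it.
The suffix "eeyye" (5 nodes) is used only by "yeeibeeyye"; the node for "yeeib" still has the child "i", so pruning stops there.
Nodes removed: 5

5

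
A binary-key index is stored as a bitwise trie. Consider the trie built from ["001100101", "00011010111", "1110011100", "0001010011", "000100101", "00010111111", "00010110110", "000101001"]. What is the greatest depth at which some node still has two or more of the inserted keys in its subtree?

9

Equivalently: take the maximum, over all pairs, of their longest common prefix length.
e.g. "000101001" and "0001010011" share the prefix "000101001" of length 9; no pair shares a longer one.
Longest shared-prefix length: 9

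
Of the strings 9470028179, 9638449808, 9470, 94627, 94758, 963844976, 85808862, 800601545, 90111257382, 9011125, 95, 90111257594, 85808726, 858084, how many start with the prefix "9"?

10

Filter for entries beginning with "9":
Matches: "9011125", "90111257382", "90111257594", "94627", "9470", "9470028179", "94758", "95", "963844976", "9638449808"
Count: 10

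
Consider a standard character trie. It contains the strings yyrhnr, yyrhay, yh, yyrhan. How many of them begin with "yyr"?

Traverse to the node for "yyr", then collect every word in that subtree.
Matches: "yyrhan", "yyrhay", "yyrhnr"
Count: 3

3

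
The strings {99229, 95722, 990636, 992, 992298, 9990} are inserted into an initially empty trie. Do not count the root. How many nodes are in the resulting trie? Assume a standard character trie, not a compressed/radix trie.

16

For each word, the new-node count is its length minus the longest prefix already in the trie:
  "99229" → 5 new (9, 9, 2, 2, 9)
  "95722" → prefix "9" already present; 4 new (5, 7, 2, 2)
  "990636" → prefix "99" already present; 4 new (0, 6, 3, 6)
  "992" → prefix "992" already present; 0 new (none)
  "992298" → prefix "99229" already present; 1 new (8)
  "9990" → prefix "99" already present; 2 new (9, 0)
Total nodes = 5 + 4 + 4 + 0 + 1 + 2 = 16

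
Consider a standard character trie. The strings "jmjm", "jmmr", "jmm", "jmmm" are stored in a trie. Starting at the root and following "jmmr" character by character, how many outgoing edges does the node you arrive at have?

Walk "jmmr" from the root, arriving at one node.
No stored string extends past "jmmr".
That node has 0 child edges.

0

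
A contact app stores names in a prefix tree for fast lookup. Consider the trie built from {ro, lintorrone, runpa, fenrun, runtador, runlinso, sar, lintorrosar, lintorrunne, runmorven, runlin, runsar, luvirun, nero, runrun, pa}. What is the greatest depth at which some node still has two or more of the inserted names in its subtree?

8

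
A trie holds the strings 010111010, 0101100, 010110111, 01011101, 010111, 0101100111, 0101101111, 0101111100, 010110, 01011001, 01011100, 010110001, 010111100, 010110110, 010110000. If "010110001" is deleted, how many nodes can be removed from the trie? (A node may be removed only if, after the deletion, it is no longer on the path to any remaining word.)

1

Walk "010110001" from the leaf back toward the root, removing each node that no remaining word uses.
The suffix "1" (1 node) is used only by "010110001"; the node for "01011000" still has the child "0", so pruning stops there.
Nodes removed: 1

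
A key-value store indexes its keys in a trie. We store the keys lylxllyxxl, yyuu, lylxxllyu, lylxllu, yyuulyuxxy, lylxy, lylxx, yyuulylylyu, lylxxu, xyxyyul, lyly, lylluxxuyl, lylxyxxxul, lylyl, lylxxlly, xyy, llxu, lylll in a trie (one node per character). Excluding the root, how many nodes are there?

Count nodes per top-level branch (shared prefixes stored once):
  'l'-branch (llxu, lylll, lylluxxuyl, lylxllu, lylxllyxxl, lylxx, lylxxlly, lylxxllyu, lylxxu, lylxy, lylxyxxxul, lyly, lylyl): 36 nodes
  'x'-branch (xyxyyul, xyy): 8 nodes
  'y'-branch (yyuu, yyuulylylyu, yyuulyuxxy): 15 nodes
Sum: 59

59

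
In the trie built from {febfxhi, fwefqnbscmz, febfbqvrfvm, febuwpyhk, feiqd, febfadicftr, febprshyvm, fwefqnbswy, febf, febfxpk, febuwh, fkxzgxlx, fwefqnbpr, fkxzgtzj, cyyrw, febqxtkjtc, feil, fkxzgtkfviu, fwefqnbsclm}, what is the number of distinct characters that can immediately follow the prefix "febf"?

Walk "febf" from the root, arriving at one node.
Characters that immediately follow "febf" among the stored strings: {a, b, x}.
That node has 3 child edges.

3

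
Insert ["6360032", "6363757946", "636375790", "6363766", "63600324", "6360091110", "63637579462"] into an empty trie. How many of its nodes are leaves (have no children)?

5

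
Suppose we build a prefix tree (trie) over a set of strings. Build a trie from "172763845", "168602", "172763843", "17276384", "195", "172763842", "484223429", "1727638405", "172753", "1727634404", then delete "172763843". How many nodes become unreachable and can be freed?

1

Walk "172763843" from the leaf back toward the root, removing each node that no remaining word uses.
The suffix "3" (1 node) is used only by "172763843"; the node for "17276384" still has the child "5", so pruning stops there.
Nodes removed: 1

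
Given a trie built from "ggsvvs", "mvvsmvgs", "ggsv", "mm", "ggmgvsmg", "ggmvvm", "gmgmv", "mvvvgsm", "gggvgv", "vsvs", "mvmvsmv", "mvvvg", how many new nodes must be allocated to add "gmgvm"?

The longest prefix of "gmgvm" already in the trie is "gmg" (length 3).
New nodes needed: |"gmgvm"| − 3 = 5 − 3 = 2.

2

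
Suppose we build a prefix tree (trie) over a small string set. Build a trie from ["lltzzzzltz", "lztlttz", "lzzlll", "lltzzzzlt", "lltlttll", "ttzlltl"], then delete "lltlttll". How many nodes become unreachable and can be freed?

5

Walk "lltlttll" from the leaf back toward the root, removing each node that no remaining word uses.
The suffix "lttll" (5 nodes) is used only by "lltlttll"; the node for "llt" still has the child "z", so pruning stops there.
Nodes removed: 5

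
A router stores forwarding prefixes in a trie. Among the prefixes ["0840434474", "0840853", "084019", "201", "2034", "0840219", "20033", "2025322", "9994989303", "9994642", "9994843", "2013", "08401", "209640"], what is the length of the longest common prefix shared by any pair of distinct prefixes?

Look for the deepest trie node that still has at least two words in its subtree.
"08401" and "084019" agree on "08401" (5 characters) before diverging; nothing deeper is shared.
Longest shared-prefix length: 5

5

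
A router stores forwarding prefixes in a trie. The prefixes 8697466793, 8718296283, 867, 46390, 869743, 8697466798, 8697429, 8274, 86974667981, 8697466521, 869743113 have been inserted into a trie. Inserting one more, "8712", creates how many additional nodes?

1

"871" is already a path in the trie; the remaining "2" must be added.
Each of the 1 remaining characters creates one node.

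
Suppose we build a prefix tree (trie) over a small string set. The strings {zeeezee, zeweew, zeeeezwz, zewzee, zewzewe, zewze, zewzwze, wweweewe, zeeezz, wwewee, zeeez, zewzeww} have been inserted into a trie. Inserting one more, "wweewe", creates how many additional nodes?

3

"wwe" is already a path in the trie; the remaining "ewe" must be added.
So 6 − 3 = 3 new nodes.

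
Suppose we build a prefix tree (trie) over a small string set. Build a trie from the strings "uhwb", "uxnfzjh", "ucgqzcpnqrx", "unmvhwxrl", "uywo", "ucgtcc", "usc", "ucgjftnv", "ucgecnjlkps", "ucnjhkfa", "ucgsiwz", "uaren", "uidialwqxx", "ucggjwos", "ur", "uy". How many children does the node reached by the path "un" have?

The children of the "un" node are the distinct next characters among strings starting with "un".
Characters that immediately follow "un" among the stored strings: {m}.
That node has 1 child edge.

1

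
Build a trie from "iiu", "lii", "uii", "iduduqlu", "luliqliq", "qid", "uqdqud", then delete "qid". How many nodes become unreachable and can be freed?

3

A node on "qid"'s path can go only if nothing else ends at it or branches off below it.
No other word shares any prefix with "qid", so all 3 of its nodes go.
Nodes removed: 3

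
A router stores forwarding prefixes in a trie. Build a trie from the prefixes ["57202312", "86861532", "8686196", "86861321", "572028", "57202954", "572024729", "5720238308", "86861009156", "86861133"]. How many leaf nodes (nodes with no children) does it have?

10

Leaves are exactly the stored words that no other stored word extends.
Those words: "57202312", "5720238308", "572024729", "572028", "57202954", "86861009156", "86861133", "86861321", "86861532", "8686196"
Leaf count: 10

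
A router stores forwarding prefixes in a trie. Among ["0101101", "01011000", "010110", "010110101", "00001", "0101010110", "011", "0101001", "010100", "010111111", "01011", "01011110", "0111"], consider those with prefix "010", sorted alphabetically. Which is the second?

DFS of the "010" subtree visits, in order: "010100", "0101001", "0101010110", "01011", "010110", "01011000", "0101101", "010110101", "01011110", "010111111"
Position 2: 0101001

0101001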